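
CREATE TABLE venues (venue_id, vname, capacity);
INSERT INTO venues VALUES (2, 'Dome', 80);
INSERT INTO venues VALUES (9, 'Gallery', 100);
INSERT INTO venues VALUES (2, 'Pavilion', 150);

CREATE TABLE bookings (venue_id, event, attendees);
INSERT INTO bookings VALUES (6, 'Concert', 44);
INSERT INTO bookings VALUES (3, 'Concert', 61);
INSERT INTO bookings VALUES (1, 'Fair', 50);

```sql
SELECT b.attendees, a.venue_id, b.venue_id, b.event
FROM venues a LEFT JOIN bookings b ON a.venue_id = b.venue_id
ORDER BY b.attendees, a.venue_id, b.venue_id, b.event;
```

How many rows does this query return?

3

LEFT JOIN keeps every row from `venues`; unmatched rows get NULL for `bookings`'s columns.
Matching on a.venue_id = b.venue_id.
Matched pairs: 0; unmatched a rows kept: 3.
Total: 0 matched + 3 padded = 3 rows.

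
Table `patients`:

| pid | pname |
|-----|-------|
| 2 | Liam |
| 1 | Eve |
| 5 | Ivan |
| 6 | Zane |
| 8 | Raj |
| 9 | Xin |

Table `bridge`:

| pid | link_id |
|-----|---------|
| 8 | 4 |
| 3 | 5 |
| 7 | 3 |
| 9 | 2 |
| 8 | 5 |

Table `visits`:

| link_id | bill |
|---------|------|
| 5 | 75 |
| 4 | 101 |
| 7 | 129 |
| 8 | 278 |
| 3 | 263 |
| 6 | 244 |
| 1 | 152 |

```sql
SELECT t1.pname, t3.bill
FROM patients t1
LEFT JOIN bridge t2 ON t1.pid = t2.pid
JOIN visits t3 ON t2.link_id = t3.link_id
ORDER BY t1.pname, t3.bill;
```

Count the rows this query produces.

2

Joins associate left-to-right: patients LEFT JOIN bridge on pid gives 7 intermediate row(s).
Then INNER JOIN `visits t3` on link_id: keep only rows whose t2.link_id appears in t3.
Result: 2 row(s).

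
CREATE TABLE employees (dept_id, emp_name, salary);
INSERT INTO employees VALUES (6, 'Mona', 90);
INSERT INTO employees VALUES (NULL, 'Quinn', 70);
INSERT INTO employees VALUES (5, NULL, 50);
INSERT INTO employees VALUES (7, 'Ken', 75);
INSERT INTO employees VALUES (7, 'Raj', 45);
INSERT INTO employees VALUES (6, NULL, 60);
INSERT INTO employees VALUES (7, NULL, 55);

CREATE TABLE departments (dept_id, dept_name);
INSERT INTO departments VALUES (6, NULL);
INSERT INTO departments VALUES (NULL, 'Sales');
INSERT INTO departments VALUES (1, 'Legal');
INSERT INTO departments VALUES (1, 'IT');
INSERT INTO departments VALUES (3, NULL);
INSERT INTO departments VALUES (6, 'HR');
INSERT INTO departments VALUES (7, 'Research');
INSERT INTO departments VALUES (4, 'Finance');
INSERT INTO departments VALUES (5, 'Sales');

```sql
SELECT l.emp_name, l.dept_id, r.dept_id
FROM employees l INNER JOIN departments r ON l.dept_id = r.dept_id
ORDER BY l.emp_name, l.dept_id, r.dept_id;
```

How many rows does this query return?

8

INNER JOIN keeps only pairs where the ON condition holds.
Matching on l.dept_id = r.dept_id. A NULL in a compared column never satisfies the condition.
- l row (dept_id=6): matches 2 r row(s) → 2 output row(s).
- l row (dept_id=NULL): no match → dropped.
- l row (dept_id=5): matches 1 r row(s) → 1 output row(s).
- l row (dept_id=7): matches 1 r row(s) → 1 output row(s).
- l row (dept_id=7): matches 1 r row(s) → 1 output row(s).
- l row (dept_id=6): matches 2 r row(s) → 2 output row(s).
- l row (dept_id=7): matches 1 r row(s) → 1 output row(s).
Total: 8 rows.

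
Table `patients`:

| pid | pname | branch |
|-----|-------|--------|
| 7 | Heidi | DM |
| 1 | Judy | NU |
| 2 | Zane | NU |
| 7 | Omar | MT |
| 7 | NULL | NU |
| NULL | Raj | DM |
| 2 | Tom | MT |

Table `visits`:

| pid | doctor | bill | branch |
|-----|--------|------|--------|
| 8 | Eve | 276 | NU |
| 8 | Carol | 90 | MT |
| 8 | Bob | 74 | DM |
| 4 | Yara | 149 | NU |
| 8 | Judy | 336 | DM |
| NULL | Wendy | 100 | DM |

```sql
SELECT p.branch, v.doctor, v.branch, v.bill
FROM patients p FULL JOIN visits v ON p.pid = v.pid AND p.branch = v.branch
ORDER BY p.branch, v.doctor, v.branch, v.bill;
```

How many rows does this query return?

13

FULL OUTER JOIN keeps every row from both sides; unmatched rows get NULL for the other side's columns.
Matching on p.pid = v.pid AND p.branch = v.branch. A NULL in a compared column never satisfies the condition.
- p row (pid=7, branch=DM): no match → kept, v columns NULL.
- p row (pid=1, branch=NU): no match → kept, v columns NULL.
- p row (pid=2, branch=NU): no match → kept, v columns NULL.
- p row (pid=7, branch=MT): no match → kept, v columns NULL.
- p row (pid=7, branch=NU): no match → kept, v columns NULL.
- p row (pid=NULL, branch=DM): no match → kept, v columns NULL.
- p row (pid=2, branch=MT): no match → kept, v columns NULL.
- plus 6 unmatched v row(s), each kept with NULL p columns.
Total: 0 matched + 13 padded = 13 rows.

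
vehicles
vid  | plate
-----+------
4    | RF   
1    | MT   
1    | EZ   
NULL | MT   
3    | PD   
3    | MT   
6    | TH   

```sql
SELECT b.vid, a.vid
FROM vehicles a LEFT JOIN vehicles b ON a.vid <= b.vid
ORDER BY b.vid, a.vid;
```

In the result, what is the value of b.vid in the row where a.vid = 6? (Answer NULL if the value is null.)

6

LEFT JOIN keeps every row from `vehicles a`; unmatched rows get NULL for `vehicles b`'s columns.
Matching on a.vid <= b.vid. A NULL in a compared column never satisfies the condition.
Matched pairs: 23; unmatched a rows kept: 1.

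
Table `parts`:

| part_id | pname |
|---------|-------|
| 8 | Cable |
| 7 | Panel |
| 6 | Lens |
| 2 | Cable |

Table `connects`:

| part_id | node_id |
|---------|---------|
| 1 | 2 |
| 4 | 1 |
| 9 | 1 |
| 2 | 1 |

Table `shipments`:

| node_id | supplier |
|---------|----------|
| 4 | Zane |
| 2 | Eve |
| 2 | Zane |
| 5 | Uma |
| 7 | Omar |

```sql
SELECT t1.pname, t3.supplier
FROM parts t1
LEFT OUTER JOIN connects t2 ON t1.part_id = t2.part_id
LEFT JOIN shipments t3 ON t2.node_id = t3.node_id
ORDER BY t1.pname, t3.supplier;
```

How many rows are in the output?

4

Step 1 — t1 LEFT JOIN t2 on part_id → 4 row(s).
Then LEFT JOIN `shipments t3` on node_id: each of those 4 rows is kept; rows whose t2.node_id has no match in t3 get NULL for t3's columns.
Result: 4 row(s).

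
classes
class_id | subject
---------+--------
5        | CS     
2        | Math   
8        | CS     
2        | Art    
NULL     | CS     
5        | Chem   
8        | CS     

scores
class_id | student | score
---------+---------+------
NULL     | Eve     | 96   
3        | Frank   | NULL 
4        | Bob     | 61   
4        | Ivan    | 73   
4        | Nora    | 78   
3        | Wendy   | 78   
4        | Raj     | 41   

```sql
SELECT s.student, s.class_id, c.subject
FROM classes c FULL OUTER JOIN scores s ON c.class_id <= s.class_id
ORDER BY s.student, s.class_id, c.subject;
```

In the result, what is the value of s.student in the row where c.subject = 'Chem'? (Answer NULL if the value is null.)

FULL OUTER JOIN keeps every row from both sides; unmatched rows get NULL for the other side's columns.
Matching on c.class_id <= s.class_id. A NULL in a compared column never satisfies the condition.
- c (class_id=5) has no partner → padded with NULL.
- c (class_id=2) pairs with 6 row(s) of s.
- c (class_id=8) has no partner → padded with NULL.
- c (class_id=2) pairs with 6 row(s) of s.
- c (class_id=NULL) has no partner → padded with NULL.
- c (class_id=5) has no partner → padded with NULL.
- c (class_id=8) has no partner → padded with NULL.
- 1 row(s) from s found no c partner → padded with NULL.

NULL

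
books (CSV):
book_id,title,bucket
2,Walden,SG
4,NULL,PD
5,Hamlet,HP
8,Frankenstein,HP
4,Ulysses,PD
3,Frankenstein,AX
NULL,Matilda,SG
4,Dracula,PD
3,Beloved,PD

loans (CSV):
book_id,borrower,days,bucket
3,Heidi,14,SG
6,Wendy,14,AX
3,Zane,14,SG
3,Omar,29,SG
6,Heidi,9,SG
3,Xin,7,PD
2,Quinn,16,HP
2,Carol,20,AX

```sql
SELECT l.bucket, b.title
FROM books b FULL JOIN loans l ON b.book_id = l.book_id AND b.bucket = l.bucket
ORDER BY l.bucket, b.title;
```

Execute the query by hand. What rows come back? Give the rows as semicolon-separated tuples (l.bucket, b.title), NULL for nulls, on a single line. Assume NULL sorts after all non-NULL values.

FULL OUTER JOIN keeps every row from both sides; unmatched rows get NULL for the other side's columns.
Matching on b.book_id = l.book_id AND b.bucket = l.bucket. A NULL in a compared column never satisfies the condition.
- book_id=2, bucket=SG: no l row matches, row kept with l columns NULL.
- book_id=4, bucket=PD: no l row matches, row kept with l columns NULL.
- book_id=5, bucket=HP: no l row matches, row kept with l columns NULL.
- book_id=8, bucket=HP: no l row matches, row kept with l columns NULL.
- book_id=4, bucket=PD: no l row matches, row kept with l columns NULL.
- book_id=3, bucket=AX: no l row matches, row kept with l columns NULL.
- book_id=NULL, bucket=SG: no l row matches, row kept with l columns NULL.
- book_id=4, bucket=PD: no l row matches, row kept with l columns NULL.
- book_id=3, bucket=PD: 1 matching l row(s), so 1 row(s) emitted.
- plus 7 unmatched l row(s), each kept with NULL b columns.

(AX, NULL); (AX, NULL); (HP, NULL); (PD, Beloved); (SG, NULL); (SG, NULL); (SG, NULL); (SG, NULL); (NULL, Dracula); (NULL, Frankenstein); (NULL, Frankenstein); (NULL, Hamlet); (NULL, Matilda); (NULL, Ulysses); (NULL, Walden); (NULL, NULL)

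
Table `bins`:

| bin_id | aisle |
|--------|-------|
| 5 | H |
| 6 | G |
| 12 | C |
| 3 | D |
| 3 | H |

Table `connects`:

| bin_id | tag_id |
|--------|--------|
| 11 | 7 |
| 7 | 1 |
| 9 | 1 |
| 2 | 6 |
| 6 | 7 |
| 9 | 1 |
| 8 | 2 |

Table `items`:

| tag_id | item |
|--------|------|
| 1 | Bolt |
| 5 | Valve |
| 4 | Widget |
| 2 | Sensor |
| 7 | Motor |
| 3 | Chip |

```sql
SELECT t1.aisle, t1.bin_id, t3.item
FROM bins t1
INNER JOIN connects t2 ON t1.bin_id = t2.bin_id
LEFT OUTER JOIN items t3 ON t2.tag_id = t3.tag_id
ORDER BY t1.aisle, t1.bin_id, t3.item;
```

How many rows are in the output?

1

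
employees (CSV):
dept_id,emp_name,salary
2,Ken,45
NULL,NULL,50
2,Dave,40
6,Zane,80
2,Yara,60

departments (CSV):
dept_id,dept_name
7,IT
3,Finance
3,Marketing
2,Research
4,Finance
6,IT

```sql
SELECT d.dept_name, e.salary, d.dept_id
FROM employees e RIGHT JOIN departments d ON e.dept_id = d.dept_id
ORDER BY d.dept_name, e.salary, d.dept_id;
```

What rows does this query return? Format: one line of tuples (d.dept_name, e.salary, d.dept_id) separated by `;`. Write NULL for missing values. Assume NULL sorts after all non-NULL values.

RIGHT JOIN keeps every row from `departments`; unmatched rows get NULL for `employees`'s columns.
Matching on e.dept_id = d.dept_id. A NULL in a compared column never satisfies the condition.
- e row (dept_id=2): matches 1 d row(s) → 1 output row(s).
- e row (dept_id=NULL): no match.
- e row (dept_id=2): matches 1 d row(s) → 1 output row(s).
- e row (dept_id=6): matches 1 d row(s) → 1 output row(s).
- e row (dept_id=2): matches 1 d row(s) → 1 output row(s).
- 4 d row(s) had no e match → kept, e columns NULL.
After projecting and ordering:
d.dept_name | e.salary | d.dept_id
Finance | NULL | 3
Finance | NULL | 4
IT | 80 | 6
IT | NULL | 7
Marketing | NULL | 3
Research | 40 | 2
Research | 45 | 2
Research | 60 | 2

(Finance, NULL, 3); (Finance, NULL, 4); (IT, 80, 6); (IT, NULL, 7); (Marketing, NULL, 3); (Research, 40, 2); (Research, 45, 2); (Research, 60, 2)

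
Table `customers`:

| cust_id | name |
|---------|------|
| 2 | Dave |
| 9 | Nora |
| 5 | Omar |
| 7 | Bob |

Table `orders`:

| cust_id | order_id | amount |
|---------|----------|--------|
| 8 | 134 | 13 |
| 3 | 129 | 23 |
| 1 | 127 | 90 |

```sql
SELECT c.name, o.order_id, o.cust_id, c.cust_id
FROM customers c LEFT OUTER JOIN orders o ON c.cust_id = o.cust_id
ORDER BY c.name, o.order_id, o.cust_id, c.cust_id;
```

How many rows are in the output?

4

LEFT JOIN keeps every row from `customers`; unmatched rows get NULL for `orders`'s columns.
Matching on c.cust_id = o.cust_id.
- c[0] cust_id=2 → no match; kept with NULLs on the o side.
- c[1] cust_id=9 → no match; kept with NULLs on the o side.
- c[2] cust_id=5 → no match; kept with NULLs on the o side.
- c[3] cust_id=7 → no match; kept with NULLs on the o side.
Total: 0 matched + 4 padded = 4 rows.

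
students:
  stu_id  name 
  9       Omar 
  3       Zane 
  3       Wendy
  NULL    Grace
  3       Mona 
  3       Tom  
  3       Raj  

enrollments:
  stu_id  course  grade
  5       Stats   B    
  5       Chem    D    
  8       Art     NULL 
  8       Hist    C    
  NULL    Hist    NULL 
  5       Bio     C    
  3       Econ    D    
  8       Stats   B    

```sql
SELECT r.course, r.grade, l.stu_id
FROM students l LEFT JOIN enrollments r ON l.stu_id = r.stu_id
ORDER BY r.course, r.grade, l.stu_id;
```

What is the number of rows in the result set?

LEFT JOIN keeps every row from `students`; unmatched rows get NULL for `enrollments`'s columns.
Matching on l.stu_id = r.stu_id. A NULL in a compared column never satisfies the condition.
Matched pairs: 5; unmatched l rows kept: 2.
Total: 5 matched + 2 padded = 7 rows.

7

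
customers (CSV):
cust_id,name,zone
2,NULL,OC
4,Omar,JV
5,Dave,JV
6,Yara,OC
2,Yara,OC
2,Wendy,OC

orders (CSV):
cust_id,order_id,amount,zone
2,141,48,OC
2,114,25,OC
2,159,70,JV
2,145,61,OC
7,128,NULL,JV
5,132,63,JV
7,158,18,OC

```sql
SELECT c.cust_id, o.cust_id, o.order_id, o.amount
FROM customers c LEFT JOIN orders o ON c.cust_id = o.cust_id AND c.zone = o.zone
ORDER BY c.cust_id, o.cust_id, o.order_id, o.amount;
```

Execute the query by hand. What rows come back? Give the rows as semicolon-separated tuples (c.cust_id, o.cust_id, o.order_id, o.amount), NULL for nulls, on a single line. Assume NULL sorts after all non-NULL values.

LEFT JOIN keeps every row from `customers`; unmatched rows get NULL for `orders`'s columns.
Matching on c.cust_id = o.cust_id AND c.zone = o.zone.
Matched pairs: 10; unmatched c rows kept: 2.

(2, 2, 114, 25); (2, 2, 114, 25); (2, 2, 114, 25); (2, 2, 141, 48); (2, 2, 141, 48); (2, 2, 141, 48); (2, 2, 145, 61); (2, 2, 145, 61); (2, 2, 145, 61); (4, NULL, NULL, NULL); (5, 5, 132, 63); (6, NULL, NULL, NULL)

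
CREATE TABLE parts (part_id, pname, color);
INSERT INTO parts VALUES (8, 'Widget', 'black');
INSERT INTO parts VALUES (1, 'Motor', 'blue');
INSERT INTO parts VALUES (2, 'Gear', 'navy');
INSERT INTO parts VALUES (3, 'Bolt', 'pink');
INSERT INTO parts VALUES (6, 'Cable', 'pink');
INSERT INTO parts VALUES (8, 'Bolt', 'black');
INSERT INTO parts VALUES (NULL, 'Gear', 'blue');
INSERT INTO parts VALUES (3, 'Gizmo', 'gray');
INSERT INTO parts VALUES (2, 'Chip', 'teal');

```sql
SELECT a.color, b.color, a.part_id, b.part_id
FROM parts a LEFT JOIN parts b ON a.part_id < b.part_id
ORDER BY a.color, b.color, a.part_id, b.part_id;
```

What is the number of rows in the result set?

28

LEFT JOIN keeps every row from `parts a`; unmatched rows get NULL for `parts b`'s columns.
Matching on a.part_id < b.part_id. A NULL in a compared column never satisfies the condition.
- part_id=8: no b row matches, row kept with b columns NULL.
- part_id=1: 7 matching b row(s), so 7 row(s) emitted.
- part_id=2: 5 matching b row(s), so 5 row(s) emitted.
- part_id=3: 3 matching b row(s), so 3 row(s) emitted.
- part_id=6: 2 matching b row(s), so 2 row(s) emitted.
- part_id=8: no b row matches, row kept with b columns NULL.
- part_id=NULL: no b row matches, row kept with b columns NULL.
- part_id=3: 3 matching b row(s), so 3 row(s) emitted.
- part_id=2: 5 matching b row(s), so 5 row(s) emitted.
Total: 25 matched + 3 padded = 28 rows.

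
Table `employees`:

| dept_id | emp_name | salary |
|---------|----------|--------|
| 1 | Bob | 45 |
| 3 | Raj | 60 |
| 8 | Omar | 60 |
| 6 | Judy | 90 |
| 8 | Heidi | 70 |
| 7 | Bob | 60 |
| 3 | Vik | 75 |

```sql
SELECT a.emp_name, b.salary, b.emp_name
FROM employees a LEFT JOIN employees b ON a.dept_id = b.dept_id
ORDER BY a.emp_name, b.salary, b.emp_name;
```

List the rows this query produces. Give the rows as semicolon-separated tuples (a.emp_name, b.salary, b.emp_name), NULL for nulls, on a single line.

(Bob, 45, Bob); (Bob, 60, Bob); (Heidi, 60, Omar); (Heidi, 70, Heidi); (Judy, 90, Judy); (Omar, 60, Omar); (Omar, 70, Heidi); (Raj, 60, Raj); (Raj, 75, Vik); (Vik, 60, Raj); (Vik, 75, Vik)

LEFT JOIN keeps every row from `employees a`; unmatched rows get NULL for `employees b`'s columns.
Matching on a.dept_id = b.dept_id.
- a (dept_id=1) pairs with 1 row(s) of b.
- a (dept_id=3) pairs with 2 row(s) of b.
- a (dept_id=8) pairs with 2 row(s) of b.
- a (dept_id=6) pairs with 1 row(s) of b.
- a (dept_id=8) pairs with 2 row(s) of b.
- a (dept_id=7) pairs with 1 row(s) of b.
- a (dept_id=3) pairs with 2 row(s) of b.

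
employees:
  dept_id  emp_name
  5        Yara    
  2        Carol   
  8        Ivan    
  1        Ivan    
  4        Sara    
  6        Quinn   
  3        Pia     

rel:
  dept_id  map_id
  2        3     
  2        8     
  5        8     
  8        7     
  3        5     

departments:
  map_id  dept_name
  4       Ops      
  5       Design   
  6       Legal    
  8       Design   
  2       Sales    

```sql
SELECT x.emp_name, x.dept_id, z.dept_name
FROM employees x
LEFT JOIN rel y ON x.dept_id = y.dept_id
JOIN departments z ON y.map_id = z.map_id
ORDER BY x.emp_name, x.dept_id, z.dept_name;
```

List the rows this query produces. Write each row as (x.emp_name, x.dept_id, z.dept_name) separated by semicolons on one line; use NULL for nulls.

Joins associate left-to-right: employees LEFT JOIN rel on dept_id gives 8 intermediate row(s).
Then INNER JOIN `departments z` on map_id: keep only rows whose y.map_id appears in z.

(Carol, 2, Design); (Pia, 3, Design); (Yara, 5, Design)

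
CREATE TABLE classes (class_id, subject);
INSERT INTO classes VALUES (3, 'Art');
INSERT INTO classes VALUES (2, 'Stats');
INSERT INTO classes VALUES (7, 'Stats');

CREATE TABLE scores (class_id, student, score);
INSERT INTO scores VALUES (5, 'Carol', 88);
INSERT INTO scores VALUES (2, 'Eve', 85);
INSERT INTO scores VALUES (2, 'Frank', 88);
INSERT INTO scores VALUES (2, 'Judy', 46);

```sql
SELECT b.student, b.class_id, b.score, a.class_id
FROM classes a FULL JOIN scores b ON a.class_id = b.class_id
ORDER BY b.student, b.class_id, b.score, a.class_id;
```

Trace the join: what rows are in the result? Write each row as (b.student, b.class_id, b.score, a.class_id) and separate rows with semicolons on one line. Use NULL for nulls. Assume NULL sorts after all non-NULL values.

FULL OUTER JOIN keeps every row from both sides; unmatched rows get NULL for the other side's columns.
Matching on a.class_id = b.class_id.
- a row (class_id=3): no match → kept, b columns NULL.
- a row (class_id=2): matches 3 b row(s) → 3 output row(s).
- a row (class_id=7): no match → kept, b columns NULL.
- 1 row(s) from b found no a partner → padded with NULL.
After projecting and ordering:
b.student | b.class_id | b.score | a.class_id
Carol | 5 | 88 | NULL
Eve | 2 | 85 | 2
Frank | 2 | 88 | 2
Judy | 2 | 46 | 2
NULL | NULL | NULL | 3
NULL | NULL | NULL | 7

(Carol, 5, 88, NULL); (Eve, 2, 85, 2); (Frank, 2, 88, 2); (Judy, 2, 46, 2); (NULL, NULL, NULL, 3); (NULL, NULL, NULL, 7)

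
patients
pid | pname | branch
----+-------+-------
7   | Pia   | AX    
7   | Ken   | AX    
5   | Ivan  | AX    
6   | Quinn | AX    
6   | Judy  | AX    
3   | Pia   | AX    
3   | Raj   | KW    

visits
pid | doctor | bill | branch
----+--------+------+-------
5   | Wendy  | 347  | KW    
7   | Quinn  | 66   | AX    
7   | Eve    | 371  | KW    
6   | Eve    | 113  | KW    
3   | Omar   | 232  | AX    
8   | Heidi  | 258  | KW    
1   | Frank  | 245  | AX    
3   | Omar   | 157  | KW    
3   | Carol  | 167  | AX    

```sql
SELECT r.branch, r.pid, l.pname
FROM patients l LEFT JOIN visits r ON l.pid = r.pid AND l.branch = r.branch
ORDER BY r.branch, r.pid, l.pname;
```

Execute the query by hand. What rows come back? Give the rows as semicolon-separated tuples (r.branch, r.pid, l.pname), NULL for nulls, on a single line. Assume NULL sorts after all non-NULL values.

LEFT JOIN keeps every row from `patients`; unmatched rows get NULL for `visits`'s columns.
Matching on l.pid = r.pid AND l.branch = r.branch.
- l[0] pid=7, branch=AX → 1 match(es) in r → 1 row(s).
- l[1] pid=7, branch=AX → 1 match(es) in r → 1 row(s).
- l[2] pid=5, branch=AX → no match; kept with NULLs on the r side.
- l[3] pid=6, branch=AX → no match; kept with NULLs on the r side.
- l[4] pid=6, branch=AX → no match; kept with NULLs on the r side.
- l[5] pid=3, branch=AX → 2 match(es) in r → 2 row(s).
- l[6] pid=3, branch=KW → 1 match(es) in r → 1 row(s).
After projecting and ordering:
r.branch | r.pid | l.pname
AX | 3 | Pia
AX | 3 | Pia
AX | 7 | Ken
AX | 7 | Pia
KW | 3 | Raj
NULL | NULL | Ivan
NULL | NULL | Judy
NULL | NULL | Quinn

(AX, 3, Pia); (AX, 3, Pia); (AX, 7, Ken); (AX, 7, Pia); (KW, 3, Raj); (NULL, NULL, Ivan); (NULL, NULL, Judy); (NULL, NULL, Quinn)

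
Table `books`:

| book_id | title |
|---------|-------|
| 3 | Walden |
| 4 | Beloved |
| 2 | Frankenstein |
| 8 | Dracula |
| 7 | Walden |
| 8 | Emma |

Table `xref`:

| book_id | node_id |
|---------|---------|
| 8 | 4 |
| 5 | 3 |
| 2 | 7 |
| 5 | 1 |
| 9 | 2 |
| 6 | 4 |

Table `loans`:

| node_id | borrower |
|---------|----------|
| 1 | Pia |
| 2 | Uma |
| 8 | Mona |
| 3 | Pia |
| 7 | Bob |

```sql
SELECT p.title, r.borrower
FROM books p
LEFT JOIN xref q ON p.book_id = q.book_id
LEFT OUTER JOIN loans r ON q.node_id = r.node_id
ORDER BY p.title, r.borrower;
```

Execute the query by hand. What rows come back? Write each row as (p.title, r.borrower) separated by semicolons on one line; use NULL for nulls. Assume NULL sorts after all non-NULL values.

Step 1 — p LEFT JOIN q on book_id → 6 row(s).
Then LEFT JOIN `loans r` on node_id: each of those 6 rows is kept; rows whose q.node_id has no match in r get NULL for r's columns.

(Beloved, NULL); (Dracula, NULL); (Emma, NULL); (Frankenstein, Bob); (Walden, NULL); (Walden, NULL)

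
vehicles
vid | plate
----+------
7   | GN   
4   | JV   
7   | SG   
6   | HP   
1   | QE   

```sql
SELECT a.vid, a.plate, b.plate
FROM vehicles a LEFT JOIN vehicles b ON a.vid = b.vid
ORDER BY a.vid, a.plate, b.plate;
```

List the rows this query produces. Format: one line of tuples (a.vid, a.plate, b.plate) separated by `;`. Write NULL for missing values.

LEFT JOIN keeps every row from `vehicles a`; unmatched rows get NULL for `vehicles b`'s columns.
Matching on a.vid = b.vid.
Matched pairs: 7; unmatched a rows kept: 0.

(1, QE, QE); (4, JV, JV); (6, HP, HP); (7, GN, GN); (7, GN, SG); (7, SG, GN); (7, SG, SG)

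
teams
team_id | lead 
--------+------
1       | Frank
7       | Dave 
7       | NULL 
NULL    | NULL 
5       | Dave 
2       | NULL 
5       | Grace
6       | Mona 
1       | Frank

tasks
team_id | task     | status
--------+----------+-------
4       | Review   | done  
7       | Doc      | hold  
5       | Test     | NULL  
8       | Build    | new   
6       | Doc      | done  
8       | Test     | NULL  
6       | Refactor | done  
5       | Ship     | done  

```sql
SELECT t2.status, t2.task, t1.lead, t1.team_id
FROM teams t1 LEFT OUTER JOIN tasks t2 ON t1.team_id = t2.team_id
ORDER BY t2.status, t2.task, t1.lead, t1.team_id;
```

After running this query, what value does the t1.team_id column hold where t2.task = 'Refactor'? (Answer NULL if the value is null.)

6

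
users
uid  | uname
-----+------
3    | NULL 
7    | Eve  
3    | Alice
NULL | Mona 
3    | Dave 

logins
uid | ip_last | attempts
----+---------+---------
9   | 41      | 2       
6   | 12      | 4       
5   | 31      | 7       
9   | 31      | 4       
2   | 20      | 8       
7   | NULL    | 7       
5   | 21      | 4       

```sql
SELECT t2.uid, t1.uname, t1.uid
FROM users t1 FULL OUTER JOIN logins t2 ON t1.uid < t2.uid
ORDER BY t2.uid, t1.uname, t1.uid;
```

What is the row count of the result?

22

FULL OUTER JOIN keeps every row from both sides; unmatched rows get NULL for the other side's columns.
Matching on t1.uid < t2.uid. A NULL in a compared column never satisfies the condition.
- uid=3: 6 matching t2 row(s), so 6 row(s) emitted.
- uid=7: 2 matching t2 row(s), so 2 row(s) emitted.
- uid=3: 6 matching t2 row(s), so 6 row(s) emitted.
- uid=NULL: no t2 row matches, row kept with t2 columns NULL.
- uid=3: 6 matching t2 row(s), so 6 row(s) emitted.
- plus 1 unmatched t2 row(s), each kept with NULL t1 columns.
Total: 20 matched + 2 padded = 22 rows.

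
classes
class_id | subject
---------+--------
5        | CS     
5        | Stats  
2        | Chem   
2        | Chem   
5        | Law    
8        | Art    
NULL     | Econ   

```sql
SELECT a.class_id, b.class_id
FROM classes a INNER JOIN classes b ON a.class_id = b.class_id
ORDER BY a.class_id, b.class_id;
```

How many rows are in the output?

14

INNER JOIN keeps only pairs where the ON condition holds.
Matching on a.class_id = b.class_id. A NULL in a compared column never satisfies the condition.
- class_id=5: 3 matching b row(s), so 3 row(s) emitted.
- class_id=5: 3 matching b row(s), so 3 row(s) emitted.
- class_id=2: 2 matching b row(s), so 2 row(s) emitted.
- class_id=2: 2 matching b row(s), so 2 row(s) emitted.
- class_id=5: 3 matching b row(s), so 3 row(s) emitted.
- class_id=8: 1 matching b row(s), so 1 row(s) emitted.
- class_id=NULL: no matching b row, dropped.
Total: 14 rows.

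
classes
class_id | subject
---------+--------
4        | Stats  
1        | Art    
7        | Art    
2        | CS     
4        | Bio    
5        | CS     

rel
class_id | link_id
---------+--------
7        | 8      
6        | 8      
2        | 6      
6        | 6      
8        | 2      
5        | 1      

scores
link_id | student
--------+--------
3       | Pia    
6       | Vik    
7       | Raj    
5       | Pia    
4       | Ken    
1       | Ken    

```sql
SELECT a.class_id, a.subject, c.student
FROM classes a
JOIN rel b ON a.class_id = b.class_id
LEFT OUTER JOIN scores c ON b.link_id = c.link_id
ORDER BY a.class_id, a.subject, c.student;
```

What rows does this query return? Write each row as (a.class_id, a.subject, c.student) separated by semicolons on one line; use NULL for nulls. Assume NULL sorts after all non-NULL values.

(2, CS, Vik); (5, CS, Ken); (7, Art, NULL)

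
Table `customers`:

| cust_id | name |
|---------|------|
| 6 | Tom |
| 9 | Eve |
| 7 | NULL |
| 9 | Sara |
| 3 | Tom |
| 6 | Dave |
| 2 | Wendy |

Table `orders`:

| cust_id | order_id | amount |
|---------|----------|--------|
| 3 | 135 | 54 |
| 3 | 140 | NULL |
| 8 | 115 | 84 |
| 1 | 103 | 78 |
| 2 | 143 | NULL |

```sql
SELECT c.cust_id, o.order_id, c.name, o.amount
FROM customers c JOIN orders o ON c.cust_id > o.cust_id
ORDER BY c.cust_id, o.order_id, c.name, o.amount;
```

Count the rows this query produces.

INNER JOIN keeps only pairs where the ON condition holds.
Matching on c.cust_id > o.cust_id.
- c (cust_id=6) pairs with 4 row(s) of o.
- c (cust_id=9) pairs with 5 row(s) of o.
- c (cust_id=7) pairs with 4 row(s) of o.
- c (cust_id=9) pairs with 5 row(s) of o.
- c (cust_id=3) pairs with 2 row(s) of o.
- c (cust_id=6) pairs with 4 row(s) of o.
- c (cust_id=2) pairs with 1 row(s) of o.
Total: 25 rows.

25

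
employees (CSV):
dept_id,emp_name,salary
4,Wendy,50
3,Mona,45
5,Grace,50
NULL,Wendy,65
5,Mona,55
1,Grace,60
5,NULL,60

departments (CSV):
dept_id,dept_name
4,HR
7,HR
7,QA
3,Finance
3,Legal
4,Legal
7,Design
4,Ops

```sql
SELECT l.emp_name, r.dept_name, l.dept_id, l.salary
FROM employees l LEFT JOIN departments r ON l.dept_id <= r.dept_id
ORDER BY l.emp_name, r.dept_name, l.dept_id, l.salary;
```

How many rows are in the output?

32

LEFT JOIN keeps every row from `employees`; unmatched rows get NULL for `departments`'s columns.
Matching on l.dept_id <= r.dept_id. A NULL in a compared column never satisfies the condition.
Matched pairs: 31; unmatched l rows kept: 1.
Total: 31 matched + 1 padded = 32 rows.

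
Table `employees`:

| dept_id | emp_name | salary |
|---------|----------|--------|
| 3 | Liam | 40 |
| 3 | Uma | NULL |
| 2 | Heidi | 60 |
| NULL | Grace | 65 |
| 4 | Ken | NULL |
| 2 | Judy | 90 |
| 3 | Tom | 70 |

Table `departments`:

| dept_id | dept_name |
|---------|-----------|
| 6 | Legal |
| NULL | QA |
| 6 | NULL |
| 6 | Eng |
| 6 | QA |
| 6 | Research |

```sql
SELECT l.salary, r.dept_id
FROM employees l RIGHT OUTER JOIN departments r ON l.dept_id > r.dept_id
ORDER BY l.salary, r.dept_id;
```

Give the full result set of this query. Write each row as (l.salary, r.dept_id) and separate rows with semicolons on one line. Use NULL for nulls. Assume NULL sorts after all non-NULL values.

RIGHT JOIN keeps every row from `departments`; unmatched rows get NULL for `employees`'s columns.
Matching on l.dept_id > r.dept_id. A NULL in a compared column never satisfies the condition.
Matched pairs: 0; unmatched r rows kept: 6.

(NULL, 6); (NULL, 6); (NULL, 6); (NULL, 6); (NULL, 6); (NULL, NULL)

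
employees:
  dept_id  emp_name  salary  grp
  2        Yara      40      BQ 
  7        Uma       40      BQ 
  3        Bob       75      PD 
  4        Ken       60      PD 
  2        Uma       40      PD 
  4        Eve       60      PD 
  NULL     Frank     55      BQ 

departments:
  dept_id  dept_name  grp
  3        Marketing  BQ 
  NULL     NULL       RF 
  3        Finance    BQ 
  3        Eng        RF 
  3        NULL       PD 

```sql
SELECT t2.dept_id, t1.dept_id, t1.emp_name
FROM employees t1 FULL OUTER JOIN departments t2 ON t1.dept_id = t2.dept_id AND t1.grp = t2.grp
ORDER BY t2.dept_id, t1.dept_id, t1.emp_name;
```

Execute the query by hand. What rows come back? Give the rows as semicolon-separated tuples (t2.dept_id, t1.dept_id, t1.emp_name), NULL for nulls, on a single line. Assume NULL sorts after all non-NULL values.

(3, 3, Bob); (3, NULL, NULL); (3, NULL, NULL); (3, NULL, NULL); (NULL, 2, Uma); (NULL, 2, Yara); (NULL, 4, Eve); (NULL, 4, Ken); (NULL, 7, Uma); (NULL, NULL, Frank); (NULL, NULL, NULL)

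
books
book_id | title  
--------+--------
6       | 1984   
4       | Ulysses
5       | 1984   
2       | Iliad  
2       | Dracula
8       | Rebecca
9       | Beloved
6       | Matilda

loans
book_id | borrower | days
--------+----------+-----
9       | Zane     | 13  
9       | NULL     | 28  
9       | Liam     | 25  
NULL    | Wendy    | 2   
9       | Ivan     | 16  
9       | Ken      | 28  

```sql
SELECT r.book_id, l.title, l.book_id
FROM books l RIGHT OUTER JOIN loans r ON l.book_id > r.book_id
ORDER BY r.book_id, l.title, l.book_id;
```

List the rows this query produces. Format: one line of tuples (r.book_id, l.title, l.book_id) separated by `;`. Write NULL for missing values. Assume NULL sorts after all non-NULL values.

(9, NULL, NULL); (9, NULL, NULL); (9, NULL, NULL); (9, NULL, NULL); (9, NULL, NULL); (NULL, NULL, NULL)

RIGHT JOIN keeps every row from `loans`; unmatched rows get NULL for `books`'s columns.
Matching on l.book_id > r.book_id. A NULL in a compared column never satisfies the condition.
Matched pairs: 0; unmatched r rows kept: 6.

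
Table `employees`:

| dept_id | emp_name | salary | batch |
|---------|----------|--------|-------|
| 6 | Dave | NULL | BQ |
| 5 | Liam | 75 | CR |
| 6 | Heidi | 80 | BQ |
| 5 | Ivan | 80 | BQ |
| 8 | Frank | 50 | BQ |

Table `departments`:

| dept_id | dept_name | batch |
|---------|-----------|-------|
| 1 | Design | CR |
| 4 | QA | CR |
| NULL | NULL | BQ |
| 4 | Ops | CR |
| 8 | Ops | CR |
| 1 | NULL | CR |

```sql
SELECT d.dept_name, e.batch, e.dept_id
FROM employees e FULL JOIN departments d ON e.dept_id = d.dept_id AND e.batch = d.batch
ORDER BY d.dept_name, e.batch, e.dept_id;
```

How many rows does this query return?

FULL OUTER JOIN keeps every row from both sides; unmatched rows get NULL for the other side's columns.
Matching on e.dept_id = d.dept_id AND e.batch = d.batch. A NULL in a compared column never satisfies the condition.
Matched pairs: 0; unmatched e rows kept: 5; unmatched d rows kept: 6.
Total: 0 matched + 11 padded = 11 rows.

11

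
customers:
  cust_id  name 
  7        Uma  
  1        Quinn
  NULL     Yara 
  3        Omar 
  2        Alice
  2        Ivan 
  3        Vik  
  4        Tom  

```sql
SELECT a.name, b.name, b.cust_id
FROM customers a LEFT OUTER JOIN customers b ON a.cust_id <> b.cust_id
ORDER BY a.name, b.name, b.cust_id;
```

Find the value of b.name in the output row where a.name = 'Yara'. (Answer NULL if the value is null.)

LEFT JOIN keeps every row from `customers a`; unmatched rows get NULL for `customers b`'s columns.
Matching on a.cust_id <> b.cust_id. A NULL in a compared column never satisfies the condition.
Matched pairs: 38; unmatched a rows kept: 1.

NULL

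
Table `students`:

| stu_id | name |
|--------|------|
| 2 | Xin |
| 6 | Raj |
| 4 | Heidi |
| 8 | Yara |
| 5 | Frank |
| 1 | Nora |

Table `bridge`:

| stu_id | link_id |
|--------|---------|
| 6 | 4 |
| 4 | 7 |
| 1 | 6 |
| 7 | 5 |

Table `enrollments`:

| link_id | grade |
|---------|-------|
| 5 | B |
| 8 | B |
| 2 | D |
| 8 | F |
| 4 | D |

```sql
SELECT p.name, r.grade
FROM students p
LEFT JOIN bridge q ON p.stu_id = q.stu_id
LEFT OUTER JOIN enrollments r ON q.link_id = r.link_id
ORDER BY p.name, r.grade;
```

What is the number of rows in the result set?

6

Step 1 — p LEFT JOIN q on stu_id → 6 row(s).
Then LEFT JOIN `enrollments r` on link_id: each of those 6 rows is kept; rows whose q.link_id has no match in r get NULL for r's columns.
Result: 6 row(s).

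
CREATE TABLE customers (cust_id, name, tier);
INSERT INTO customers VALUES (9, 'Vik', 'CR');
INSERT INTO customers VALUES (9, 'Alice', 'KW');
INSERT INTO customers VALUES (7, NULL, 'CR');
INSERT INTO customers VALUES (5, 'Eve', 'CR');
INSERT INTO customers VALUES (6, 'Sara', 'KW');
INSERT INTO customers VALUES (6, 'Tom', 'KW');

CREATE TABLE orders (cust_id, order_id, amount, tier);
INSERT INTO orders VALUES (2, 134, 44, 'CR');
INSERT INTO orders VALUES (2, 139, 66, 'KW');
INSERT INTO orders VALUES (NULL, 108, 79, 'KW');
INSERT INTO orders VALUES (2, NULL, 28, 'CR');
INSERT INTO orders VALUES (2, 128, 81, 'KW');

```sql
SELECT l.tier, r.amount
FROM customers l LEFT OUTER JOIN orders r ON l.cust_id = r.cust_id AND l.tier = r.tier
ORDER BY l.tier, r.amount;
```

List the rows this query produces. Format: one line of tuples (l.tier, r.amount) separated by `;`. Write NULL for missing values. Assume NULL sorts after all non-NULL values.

LEFT JOIN keeps every row from `customers`; unmatched rows get NULL for `orders`'s columns.
Matching on l.cust_id = r.cust_id AND l.tier = r.tier. A NULL in a compared column never satisfies the condition.
- l row (cust_id=9, tier=CR): no match → kept, r columns NULL.
- l row (cust_id=9, tier=KW): no match → kept, r columns NULL.
- l row (cust_id=7, tier=CR): no match → kept, r columns NULL.
- l row (cust_id=5, tier=CR): no match → kept, r columns NULL.
- l row (cust_id=6, tier=KW): no match → kept, r columns NULL.
- l row (cust_id=6, tier=KW): no match → kept, r columns NULL.
After projecting and ordering:
l.tier | r.amount
CR | NULL
CR | NULL
CR | NULL
KW | NULL
KW | NULL
KW | NULL

(CR, NULL); (CR, NULL); (CR, NULL); (KW, NULL); (KW, NULL); (KW, NULL)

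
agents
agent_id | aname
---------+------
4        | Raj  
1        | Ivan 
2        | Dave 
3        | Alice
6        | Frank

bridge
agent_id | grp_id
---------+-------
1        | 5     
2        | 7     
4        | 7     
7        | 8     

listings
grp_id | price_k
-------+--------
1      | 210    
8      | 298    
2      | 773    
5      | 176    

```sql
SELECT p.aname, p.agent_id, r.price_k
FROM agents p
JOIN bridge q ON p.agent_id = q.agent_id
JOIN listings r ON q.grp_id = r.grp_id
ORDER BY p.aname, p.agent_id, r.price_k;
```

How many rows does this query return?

Step 1 — p INNER JOIN q on agent_id → 3 row(s).
Then INNER JOIN `listings r` on grp_id: keep only rows whose q.grp_id appears in r.
Result: 1 row(s).

1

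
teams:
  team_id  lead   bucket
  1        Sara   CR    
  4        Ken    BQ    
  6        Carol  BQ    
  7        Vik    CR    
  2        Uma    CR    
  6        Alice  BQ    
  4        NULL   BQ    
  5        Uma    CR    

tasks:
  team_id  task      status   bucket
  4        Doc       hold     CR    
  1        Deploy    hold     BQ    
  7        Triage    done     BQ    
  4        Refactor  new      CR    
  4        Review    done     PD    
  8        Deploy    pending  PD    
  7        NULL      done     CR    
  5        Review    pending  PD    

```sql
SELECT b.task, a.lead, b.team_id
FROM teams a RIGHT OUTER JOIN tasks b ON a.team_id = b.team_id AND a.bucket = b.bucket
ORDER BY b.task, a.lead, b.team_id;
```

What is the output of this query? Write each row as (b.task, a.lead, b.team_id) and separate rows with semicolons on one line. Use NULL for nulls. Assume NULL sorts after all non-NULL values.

RIGHT JOIN keeps every row from `tasks`; unmatched rows get NULL for `teams`'s columns.
Matching on a.team_id = b.team_id AND a.bucket = b.bucket.
- team_id=1, bucket=CR: no matching b row.
- team_id=4, bucket=BQ: no matching b row.
- team_id=6, bucket=BQ: no matching b row.
- team_id=7, bucket=CR: 1 matching b row(s), so 1 row(s) emitted.
- team_id=2, bucket=CR: no matching b row.
- team_id=6, bucket=BQ: no matching b row.
- team_id=4, bucket=BQ: no matching b row.
- team_id=5, bucket=CR: no matching b row.
- 7 row(s) from b found no a partner → padded with NULL.
After projecting and ordering:
b.task | a.lead | b.team_id
Deploy | NULL | 1
Deploy | NULL | 8
Doc | NULL | 4
Refactor | NULL | 4
Review | NULL | 4
Review | NULL | 5
Triage | NULL | 7
NULL | Vik | 7

(Deploy, NULL, 1); (Deploy, NULL, 8); (Doc, NULL, 4); (Refactor, NULL, 4); (Review, NULL, 4); (Review, NULL, 5); (Triage, NULL, 7); (NULL, Vik, 7)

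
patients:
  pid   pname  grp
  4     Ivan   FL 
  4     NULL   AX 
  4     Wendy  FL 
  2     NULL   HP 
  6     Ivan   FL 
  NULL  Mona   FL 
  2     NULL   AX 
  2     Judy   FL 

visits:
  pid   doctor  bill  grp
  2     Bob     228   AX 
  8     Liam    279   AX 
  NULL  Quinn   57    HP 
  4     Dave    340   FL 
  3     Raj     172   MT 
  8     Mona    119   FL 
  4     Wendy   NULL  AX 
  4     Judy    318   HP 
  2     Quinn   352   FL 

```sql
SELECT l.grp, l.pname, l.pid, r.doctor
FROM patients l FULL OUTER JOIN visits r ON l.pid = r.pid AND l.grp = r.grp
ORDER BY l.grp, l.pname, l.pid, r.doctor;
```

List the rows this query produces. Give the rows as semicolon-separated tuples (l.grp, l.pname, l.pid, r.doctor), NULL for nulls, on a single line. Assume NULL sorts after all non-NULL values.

(AX, NULL, 2, Bob); (AX, NULL, 4, Wendy); (FL, Ivan, 4, Dave); (FL, Ivan, 6, NULL); (FL, Judy, 2, Quinn); (FL, Mona, NULL, NULL); (FL, Wendy, 4, Dave); (HP, NULL, 2, NULL); (NULL, NULL, NULL, Judy); (NULL, NULL, NULL, Liam); (NULL, NULL, NULL, Mona); (NULL, NULL, NULL, Quinn); (NULL, NULL, NULL, Raj)

FULL OUTER JOIN keeps every row from both sides; unmatched rows get NULL for the other side's columns.
Matching on l.pid = r.pid AND l.grp = r.grp. A NULL in a compared column never satisfies the condition.
- l row (pid=4, grp=FL): matches 1 r row(s) → 1 output row(s).
- l row (pid=4, grp=AX): matches 1 r row(s) → 1 output row(s).
- l row (pid=4, grp=FL): matches 1 r row(s) → 1 output row(s).
- l row (pid=2, grp=HP): no match → kept, r columns NULL.
- l row (pid=6, grp=FL): no match → kept, r columns NULL.
- l row (pid=NULL, grp=FL): no match → kept, r columns NULL.
- l row (pid=2, grp=AX): matches 1 r row(s) → 1 output row(s).
- l row (pid=2, grp=FL): matches 1 r row(s) → 1 output row(s).
- plus 5 unmatched r row(s), each kept with NULL l columns.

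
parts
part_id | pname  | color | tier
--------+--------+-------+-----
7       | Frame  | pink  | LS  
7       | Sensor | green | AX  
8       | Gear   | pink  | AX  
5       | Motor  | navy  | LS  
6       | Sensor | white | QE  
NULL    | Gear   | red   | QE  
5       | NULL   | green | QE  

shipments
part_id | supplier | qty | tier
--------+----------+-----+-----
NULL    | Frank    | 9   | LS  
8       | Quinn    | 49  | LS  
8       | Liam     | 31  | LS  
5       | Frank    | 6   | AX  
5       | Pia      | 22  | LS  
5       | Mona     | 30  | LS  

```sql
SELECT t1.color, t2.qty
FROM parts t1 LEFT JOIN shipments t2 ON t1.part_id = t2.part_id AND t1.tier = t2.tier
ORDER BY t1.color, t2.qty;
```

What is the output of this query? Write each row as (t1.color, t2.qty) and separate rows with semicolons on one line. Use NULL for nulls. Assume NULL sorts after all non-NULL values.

(green, NULL); (green, NULL); (navy, 22); (navy, 30); (pink, NULL); (pink, NULL); (red, NULL); (white, NULL)

LEFT JOIN keeps every row from `parts`; unmatched rows get NULL for `shipments`'s columns.
Matching on t1.part_id = t2.part_id AND t1.tier = t2.tier. A NULL in a compared column never satisfies the condition.
- t1[0] part_id=7, tier=LS → no match; kept with NULLs on the t2 side.
- t1[1] part_id=7, tier=AX → no match; kept with NULLs on the t2 side.
- t1[2] part_id=8, tier=AX → no match; kept with NULLs on the t2 side.
- t1[3] part_id=5, tier=LS → 2 match(es) in t2 → 2 row(s).
- t1[4] part_id=6, tier=QE → no match; kept with NULLs on the t2 side.
- t1[5] part_id=NULL, tier=QE → no match; kept with NULLs on the t2 side.
- t1[6] part_id=5, tier=QE → no match; kept with NULLs on the t2 side.
After projecting and ordering:
t1.color | t2.qty
green | NULL
green | NULL
navy | 22
navy | 30
pink | NULL
pink | NULL
red | NULL
white | NULL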